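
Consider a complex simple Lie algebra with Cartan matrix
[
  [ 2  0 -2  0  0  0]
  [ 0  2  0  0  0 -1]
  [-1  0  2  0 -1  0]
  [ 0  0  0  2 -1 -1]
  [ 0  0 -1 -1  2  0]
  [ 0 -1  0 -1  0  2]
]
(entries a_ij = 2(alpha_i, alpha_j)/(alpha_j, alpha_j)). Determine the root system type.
The matrix has rank 6 with 2's on the diagonal. Reading the off-diagonal entries as Dynkin edges (a single edge where a_ij = a_ji = -1; a double or triple edge where a_ij * a_ji = 2 or 3), the diagram is a chain of 6 nodes with a double edge at one end; the terminal node there is the unique long simple root (C_6). One simple-root ordering that puts it in standard form is (alpha_2, alpha_6, alpha_4, alpha_5, alpha_3, alpha_1). So the algebra is type C_6, i.e. sp(12).

C_6 (sp(12))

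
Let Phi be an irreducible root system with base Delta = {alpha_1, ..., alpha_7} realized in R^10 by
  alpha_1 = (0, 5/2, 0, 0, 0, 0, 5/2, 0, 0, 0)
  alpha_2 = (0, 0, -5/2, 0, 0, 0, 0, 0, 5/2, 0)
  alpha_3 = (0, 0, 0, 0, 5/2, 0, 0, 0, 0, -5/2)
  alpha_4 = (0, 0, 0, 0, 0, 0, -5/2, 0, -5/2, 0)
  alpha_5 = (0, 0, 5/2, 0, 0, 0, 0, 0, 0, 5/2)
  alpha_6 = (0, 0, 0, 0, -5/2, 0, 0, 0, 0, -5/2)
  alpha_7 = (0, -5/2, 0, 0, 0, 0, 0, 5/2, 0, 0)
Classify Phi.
Compute the Cartan integers a_ij = 2(alpha_i, alpha_j)/(alpha_j, alpha_j); the resulting 7x7 Cartan matrix is
[[2, 0, 0, -1, 0, 0, -1], [0, 2, 0, -1, -1, 0, 0], [0, 0, 2, 0, -1, 0, 0], [-1, -1, 0, 2, 0, 0, 0], [0, -1, -1, 0, 2, -1, 0], [0, 0, 0, 0, -1, 2, 0], [-1, 0, 0, 0, 0, 0, 2]].
All simple roots have the same length, so the diagram is simply laced. The associated Dynkin diagram is a chain of 5 nodes with a fork of two nodes at one end (D_7), so the type is D_7 (the algebra so(14)).

D_7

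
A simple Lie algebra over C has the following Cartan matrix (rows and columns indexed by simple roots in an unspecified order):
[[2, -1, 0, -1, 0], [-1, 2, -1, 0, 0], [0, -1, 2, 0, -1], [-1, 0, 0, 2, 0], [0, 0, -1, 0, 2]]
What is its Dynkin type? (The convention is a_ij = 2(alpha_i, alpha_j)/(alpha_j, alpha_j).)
A_5 (sl(6))

The matrix has rank 5 with 2's on the diagonal. Reading the off-diagonal entries as Dynkin edges (a single edge where a_ij = a_ji = -1; a double or triple edge where a_ij * a_ji = 2 or 3), the diagram is a chain of 5 nodes with single edges (A_5). One simple-root ordering that puts it in standard form is (alpha_5, alpha_3, alpha_2, alpha_1, alpha_4). So the algebra is type A_5, i.e. sl(6).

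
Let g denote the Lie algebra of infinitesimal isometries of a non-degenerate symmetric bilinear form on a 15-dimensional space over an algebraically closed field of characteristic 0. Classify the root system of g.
This is so(15) with 15 odd, which has dimension 15(15-1)/2 = 105 and rank (15-1)/2 = 7. In the classification of classical Lie algebras, the orthogonal algebra so(2n+1) in an odd number of variables has type B_n; here n = 7, so the Dynkin diagram is a chain of 7 nodes with a double edge at one end; the terminal node there is the unique short simple root (B_7). Hence the type is B_7.

B7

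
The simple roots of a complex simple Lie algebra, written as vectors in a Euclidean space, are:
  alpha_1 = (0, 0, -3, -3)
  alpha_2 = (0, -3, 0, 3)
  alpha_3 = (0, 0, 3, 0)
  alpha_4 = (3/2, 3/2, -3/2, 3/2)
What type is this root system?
Compute the Cartan integers a_ij = 2(alpha_i, alpha_j)/(alpha_j, alpha_j); the resulting 4x4 Cartan matrix is
[[2, -1, -2, 0], [-1, 2, 0, 0], [-1, 0, 2, -1], [0, 0, -1, 2]].
The roots have two lengths (squared-length ratio 2:1); the short ones are alpha_{3,4}. The associated Dynkin diagram is a chain of 4 nodes with a double edge between the middle two (F_4), so the type is F_4.

F4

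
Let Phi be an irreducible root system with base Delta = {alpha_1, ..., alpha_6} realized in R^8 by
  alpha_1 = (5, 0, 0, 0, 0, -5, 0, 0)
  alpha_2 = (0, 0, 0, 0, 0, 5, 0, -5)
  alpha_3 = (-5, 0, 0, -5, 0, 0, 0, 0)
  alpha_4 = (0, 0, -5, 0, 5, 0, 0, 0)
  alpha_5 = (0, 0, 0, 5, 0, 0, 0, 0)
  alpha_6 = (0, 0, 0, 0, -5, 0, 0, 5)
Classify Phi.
Compute the Cartan integers a_ij = 2(alpha_i, alpha_j)/(alpha_j, alpha_j); the resulting 6x6 Cartan matrix is
[[2, -1, -1, 0, 0, 0], [-1, 2, 0, 0, 0, -1], [-1, 0, 2, 0, -2, 0], [0, 0, 0, 2, 0, -1], [0, 0, -1, 0, 2, 0], [0, -1, 0, -1, 0, 2]].
The roots have two lengths (squared-length ratio 2:1); the short ones are alpha_{5}. The associated Dynkin diagram is a chain of 6 nodes with a double edge at one end; the terminal node there is the unique short simple root (B_6), so the type is B_6 (the algebra so(13)).

B6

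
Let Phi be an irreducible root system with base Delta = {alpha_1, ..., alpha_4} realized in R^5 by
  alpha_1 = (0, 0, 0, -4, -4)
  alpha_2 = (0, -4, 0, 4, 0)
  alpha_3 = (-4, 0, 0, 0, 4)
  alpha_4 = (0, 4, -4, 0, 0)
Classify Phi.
A_4

Compute the Cartan integers a_ij = 2(alpha_i, alpha_j)/(alpha_j, alpha_j); the resulting 4x4 Cartan matrix is
[[2, -1, -1, 0], [-1, 2, 0, -1], [-1, 0, 2, 0], [0, -1, 0, 2]].
All simple roots have the same length, so the diagram is simply laced. The associated Dynkin diagram is a chain of 4 nodes with single edges (A_4), so the type is A_4 (the algebra sl(5)).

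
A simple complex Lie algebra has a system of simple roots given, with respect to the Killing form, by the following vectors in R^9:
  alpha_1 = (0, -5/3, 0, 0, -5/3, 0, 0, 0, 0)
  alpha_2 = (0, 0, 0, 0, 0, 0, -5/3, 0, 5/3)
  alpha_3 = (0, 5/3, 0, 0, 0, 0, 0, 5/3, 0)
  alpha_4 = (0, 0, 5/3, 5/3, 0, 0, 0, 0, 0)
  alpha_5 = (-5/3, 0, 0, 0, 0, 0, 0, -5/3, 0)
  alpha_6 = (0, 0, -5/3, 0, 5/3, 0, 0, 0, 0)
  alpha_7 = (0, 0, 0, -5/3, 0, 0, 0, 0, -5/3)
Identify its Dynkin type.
type A_7

Compute the Cartan integers a_ij = 2(alpha_i, alpha_j)/(alpha_j, alpha_j); the resulting 7x7 Cartan matrix is
[[2, 0, -1, 0, 0, -1, 0], [0, 2, 0, 0, 0, 0, -1], [-1, 0, 2, 0, -1, 0, 0], [0, 0, 0, 2, 0, -1, -1], [0, 0, -1, 0, 2, 0, 0], [-1, 0, 0, -1, 0, 2, 0], [0, -1, 0, -1, 0, 0, 2]].
All simple roots have the same length, so the diagram is simply laced. The associated Dynkin diagram is a chain of 7 nodes with single edges (A_7), so the type is A_7 (the algebra sl(8)).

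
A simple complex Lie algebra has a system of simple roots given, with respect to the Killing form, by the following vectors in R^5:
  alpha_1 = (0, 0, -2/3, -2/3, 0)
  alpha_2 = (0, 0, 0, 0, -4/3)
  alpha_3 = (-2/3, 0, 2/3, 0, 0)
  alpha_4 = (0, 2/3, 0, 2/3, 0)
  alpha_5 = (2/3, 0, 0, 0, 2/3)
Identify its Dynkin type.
Compute the Cartan integers a_ij = 2(alpha_i, alpha_j)/(alpha_j, alpha_j); the resulting 5x5 Cartan matrix is
[[2, 0, -1, -1, 0], [0, 2, 0, 0, -2], [-1, 0, 2, 0, -1], [-1, 0, 0, 2, 0], [0, -1, -1, 0, 2]].
The roots have two lengths (squared-length ratio 2:1); the short ones are alpha_{1,3,4,5}. The associated Dynkin diagram is a chain of 5 nodes with a double edge at one end; the terminal node there is the unique long simple root (C_5), so the type is C_5 (the algebra sp(10)).

C_5 (sp(10))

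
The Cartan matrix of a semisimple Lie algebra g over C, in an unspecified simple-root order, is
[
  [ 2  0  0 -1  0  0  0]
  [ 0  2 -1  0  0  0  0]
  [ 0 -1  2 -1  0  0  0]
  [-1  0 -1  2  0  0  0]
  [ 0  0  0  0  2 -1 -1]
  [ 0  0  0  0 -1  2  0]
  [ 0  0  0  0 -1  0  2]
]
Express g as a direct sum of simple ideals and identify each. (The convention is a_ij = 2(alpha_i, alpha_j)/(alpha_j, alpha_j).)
The diagram associated to this matrix has two connected components: the simple roots {alpha_5, alpha_6, alpha_7} form a chain of 3 nodes with single edges (A_3), and {alpha_1, alpha_2, alpha_3, alpha_4} form a chain of 4 nodes with single edges (A_4). A semisimple Lie algebra decomposes uniquely as the direct sum of simple ideals, one per connected component of its Dynkin diagram, so g ≅ A_3 ⊕ A_4 (dimension 15 + 24 = 39).

A_3 ⊕ A_4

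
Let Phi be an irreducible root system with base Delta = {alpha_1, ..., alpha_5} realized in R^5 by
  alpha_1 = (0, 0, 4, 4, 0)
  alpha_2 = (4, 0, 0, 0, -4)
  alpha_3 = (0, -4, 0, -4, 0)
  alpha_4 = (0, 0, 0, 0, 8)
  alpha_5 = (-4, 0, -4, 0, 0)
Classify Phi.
C_5

Compute the Cartan integers a_ij = 2(alpha_i, alpha_j)/(alpha_j, alpha_j); the resulting 5x5 Cartan matrix is
[[2, 0, -1, 0, -1], [0, 2, 0, -1, -1], [-1, 0, 2, 0, 0], [0, -2, 0, 2, 0], [-1, -1, 0, 0, 2]].
The roots have two lengths (squared-length ratio 2:1); the short ones are alpha_{1,2,3,5}. The associated Dynkin diagram is a chain of 5 nodes with a double edge at one end; the terminal node there is the unique long simple root (C_5), so the type is C_5 (the algebra sp(10)).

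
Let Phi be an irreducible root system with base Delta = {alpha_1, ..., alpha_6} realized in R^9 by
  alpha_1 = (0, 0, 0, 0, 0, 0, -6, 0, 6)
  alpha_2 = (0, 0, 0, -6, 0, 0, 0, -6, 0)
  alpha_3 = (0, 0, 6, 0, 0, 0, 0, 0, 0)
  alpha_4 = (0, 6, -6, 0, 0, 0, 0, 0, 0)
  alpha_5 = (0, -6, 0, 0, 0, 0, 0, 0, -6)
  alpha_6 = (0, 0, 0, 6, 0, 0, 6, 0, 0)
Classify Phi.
Compute the Cartan integers a_ij = 2(alpha_i, alpha_j)/(alpha_j, alpha_j); the resulting 6x6 Cartan matrix is
[[2, 0, 0, 0, -1, -1], [0, 2, 0, 0, 0, -1], [0, 0, 2, -1, 0, 0], [0, 0, -2, 2, -1, 0], [-1, 0, 0, -1, 2, 0], [-1, -1, 0, 0, 0, 2]].
The roots have two lengths (squared-length ratio 2:1); the short ones are alpha_{3}. The associated Dynkin diagram is a chain of 6 nodes with a double edge at one end; the terminal node there is the unique short simple root (B_6), so the type is B_6 (the algebra so(13)).

B_6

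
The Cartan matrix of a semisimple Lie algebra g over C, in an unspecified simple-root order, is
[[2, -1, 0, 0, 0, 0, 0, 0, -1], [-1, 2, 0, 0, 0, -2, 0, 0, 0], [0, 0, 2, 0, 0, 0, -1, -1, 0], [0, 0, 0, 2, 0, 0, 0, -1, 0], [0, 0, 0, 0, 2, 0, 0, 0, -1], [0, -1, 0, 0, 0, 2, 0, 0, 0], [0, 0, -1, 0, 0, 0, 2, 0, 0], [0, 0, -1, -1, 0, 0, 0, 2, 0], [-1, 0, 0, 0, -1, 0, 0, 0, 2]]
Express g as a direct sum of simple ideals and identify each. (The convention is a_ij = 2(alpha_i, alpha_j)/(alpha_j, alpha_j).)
A_4 + B_5

The diagram associated to this matrix has two connected components: the simple roots {alpha_3, alpha_4, alpha_7, alpha_8} form a chain of 4 nodes with single edges (A_4), and {alpha_1, alpha_2, alpha_5, alpha_6, alpha_9} form a chain of 5 nodes with a double edge at one end; the terminal node there is the unique short simple root (B_5). A semisimple Lie algebra decomposes uniquely as the direct sum of simple ideals, one per connected component of its Dynkin diagram, so g ≅ A_4 ⊕ B_5 (dimension 24 + 55 = 79).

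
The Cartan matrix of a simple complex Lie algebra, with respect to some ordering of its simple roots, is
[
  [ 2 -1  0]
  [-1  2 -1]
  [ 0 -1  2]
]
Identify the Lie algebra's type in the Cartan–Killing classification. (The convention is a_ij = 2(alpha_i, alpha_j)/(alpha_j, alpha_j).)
A_3

The matrix has rank 3 with 2's on the diagonal. Reading the off-diagonal entries as Dynkin edges (a single edge where a_ij = a_ji = -1; a double or triple edge where a_ij * a_ji = 2 or 3), the diagram is a chain of 3 nodes with single edges (A_3). One simple-root ordering that puts it in standard form is (alpha_3, alpha_2, alpha_1). So the algebra is type A_3, i.e. sl(4).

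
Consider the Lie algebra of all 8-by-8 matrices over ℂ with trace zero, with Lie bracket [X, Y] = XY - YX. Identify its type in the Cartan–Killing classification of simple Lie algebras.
A7

This is sl(8), which has dimension 8^2 - 1 = 63 and rank 8 - 1 = 7 (a Cartan subalgebra is the diagonal traceless matrices). In the classification of classical Lie algebras, the special linear algebra sl(n+1) has type A_n; here n = 7, so the Dynkin diagram is a chain of 7 nodes with single edges (A_7). Hence the type is A_7.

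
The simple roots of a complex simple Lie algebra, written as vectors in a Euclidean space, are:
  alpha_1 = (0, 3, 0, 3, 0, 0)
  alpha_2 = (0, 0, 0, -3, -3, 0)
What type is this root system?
Compute the Cartan integers a_ij = 2(alpha_i, alpha_j)/(alpha_j, alpha_j); the resulting 2x2 Cartan matrix is
[[2, -1], [-1, 2]].
All simple roots have the same length, so the diagram is simply laced. The associated Dynkin diagram is a chain of 2 nodes with single edges (A_2), so the type is A_2 (the algebra sl(3)).

type A_2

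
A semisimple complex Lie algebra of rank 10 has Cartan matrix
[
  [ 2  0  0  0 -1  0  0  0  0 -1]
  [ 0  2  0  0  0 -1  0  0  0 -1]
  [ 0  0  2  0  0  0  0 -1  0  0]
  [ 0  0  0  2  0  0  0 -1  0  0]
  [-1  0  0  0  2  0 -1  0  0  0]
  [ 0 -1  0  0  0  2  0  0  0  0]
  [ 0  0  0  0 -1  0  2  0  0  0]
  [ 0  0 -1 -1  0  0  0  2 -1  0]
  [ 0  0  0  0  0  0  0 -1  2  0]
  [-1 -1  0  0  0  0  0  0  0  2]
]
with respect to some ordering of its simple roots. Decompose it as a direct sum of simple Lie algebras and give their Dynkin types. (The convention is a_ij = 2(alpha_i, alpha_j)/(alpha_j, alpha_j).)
The diagram associated to this matrix has two connected components: the simple roots {alpha_1, alpha_2, alpha_5, alpha_6, alpha_7, alpha_10} form a chain of 6 nodes with single edges (A_6), and {alpha_3, alpha_4, alpha_8, alpha_9} form a chain of 2 nodes with a fork of two nodes at one end (D_4). A semisimple Lie algebra decomposes uniquely as the direct sum of simple ideals, one per connected component of its Dynkin diagram, so g ≅ A_6 ⊕ D_4 (dimension 48 + 28 = 76).

A6 ⊕ D4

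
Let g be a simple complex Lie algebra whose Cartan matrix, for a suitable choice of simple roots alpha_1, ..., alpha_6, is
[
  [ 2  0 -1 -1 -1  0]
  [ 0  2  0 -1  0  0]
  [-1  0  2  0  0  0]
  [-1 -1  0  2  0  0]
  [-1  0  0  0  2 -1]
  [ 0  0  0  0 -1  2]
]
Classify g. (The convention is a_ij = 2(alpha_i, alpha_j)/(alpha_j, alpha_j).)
The matrix has rank 6 with 2's on the diagonal. Reading the off-diagonal entries as Dynkin edges (a single edge where a_ij = a_ji = -1; a double or triple edge where a_ij * a_ji = 2 or 3), the diagram is a chain of 5 nodes with one extra node attached to the third node from one end (E_6). One simple-root ordering that puts it in standard form is (alpha_6, alpha_3, alpha_5, alpha_1, alpha_4, alpha_2). So the algebra is type E_6.

E_6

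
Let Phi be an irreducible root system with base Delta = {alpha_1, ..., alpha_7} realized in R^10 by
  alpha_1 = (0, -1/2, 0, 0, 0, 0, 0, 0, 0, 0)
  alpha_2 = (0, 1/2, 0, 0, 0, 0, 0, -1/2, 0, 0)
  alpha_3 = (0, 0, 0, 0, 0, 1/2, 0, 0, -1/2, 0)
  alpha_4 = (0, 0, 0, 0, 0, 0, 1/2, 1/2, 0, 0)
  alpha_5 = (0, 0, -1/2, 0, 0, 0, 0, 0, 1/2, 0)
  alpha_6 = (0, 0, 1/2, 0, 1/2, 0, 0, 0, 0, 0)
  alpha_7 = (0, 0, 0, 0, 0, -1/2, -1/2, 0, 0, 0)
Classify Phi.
Compute the Cartan integers a_ij = 2(alpha_i, alpha_j)/(alpha_j, alpha_j); the resulting 7x7 Cartan matrix is
[[2, -1, 0, 0, 0, 0, 0], [-2, 2, 0, -1, 0, 0, 0], [0, 0, 2, 0, -1, 0, -1], [0, -1, 0, 2, 0, 0, -1], [0, 0, -1, 0, 2, -1, 0], [0, 0, 0, 0, -1, 2, 0], [0, 0, -1, -1, 0, 0, 2]].
The roots have two lengths (squared-length ratio 2:1); the short ones are alpha_{1}. The associated Dynkin diagram is a chain of 7 nodes with a double edge at one end; the terminal node there is the unique short simple root (B_7), so the type is B_7 (the algebra so(15)).

B_7 (so(15))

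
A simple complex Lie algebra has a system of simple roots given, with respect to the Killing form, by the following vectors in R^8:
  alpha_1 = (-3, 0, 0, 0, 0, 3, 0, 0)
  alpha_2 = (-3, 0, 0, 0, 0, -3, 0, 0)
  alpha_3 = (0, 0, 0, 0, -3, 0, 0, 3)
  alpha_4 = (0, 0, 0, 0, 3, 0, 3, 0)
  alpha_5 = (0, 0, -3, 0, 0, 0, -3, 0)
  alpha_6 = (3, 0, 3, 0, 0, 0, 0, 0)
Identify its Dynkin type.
D6

Compute the Cartan integers a_ij = 2(alpha_i, alpha_j)/(alpha_j, alpha_j); the resulting 6x6 Cartan matrix is
[[2, 0, 0, 0, 0, -1], [0, 2, 0, 0, 0, -1], [0, 0, 2, -1, 0, 0], [0, 0, -1, 2, -1, 0], [0, 0, 0, -1, 2, -1], [-1, -1, 0, 0, -1, 2]].
All simple roots have the same length, so the diagram is simply laced. The associated Dynkin diagram is a chain of 4 nodes with a fork of two nodes at one end (D_6), so the type is D_6 (the algebra so(12)).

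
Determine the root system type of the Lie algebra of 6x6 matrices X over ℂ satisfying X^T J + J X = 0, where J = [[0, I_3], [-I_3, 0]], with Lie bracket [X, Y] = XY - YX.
C_3 (sp(6))

This is sp(6), which has dimension 6(6+1)/2 = 21 and rank 6/2 = 3. In the classification of classical Lie algebras, the symplectic algebra sp(2n) has type C_n; here n = 3, so the Dynkin diagram is a chain of 3 nodes with a double edge at one end; the terminal node there is the unique long simple root (C_3). Hence the type is C_3.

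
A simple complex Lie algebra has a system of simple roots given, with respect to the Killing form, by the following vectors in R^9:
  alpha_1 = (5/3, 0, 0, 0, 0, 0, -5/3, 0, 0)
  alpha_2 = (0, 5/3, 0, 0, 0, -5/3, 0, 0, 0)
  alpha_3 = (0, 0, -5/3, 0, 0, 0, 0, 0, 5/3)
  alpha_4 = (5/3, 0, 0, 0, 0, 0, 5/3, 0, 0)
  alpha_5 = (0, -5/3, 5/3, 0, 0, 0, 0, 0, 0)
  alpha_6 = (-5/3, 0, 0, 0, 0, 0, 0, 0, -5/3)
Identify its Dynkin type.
D6

Compute the Cartan integers a_ij = 2(alpha_i, alpha_j)/(alpha_j, alpha_j); the resulting 6x6 Cartan matrix is
[[2, 0, 0, 0, 0, -1], [0, 2, 0, 0, -1, 0], [0, 0, 2, 0, -1, -1], [0, 0, 0, 2, 0, -1], [0, -1, -1, 0, 2, 0], [-1, 0, -1, -1, 0, 2]].
All simple roots have the same length, so the diagram is simply laced. The associated Dynkin diagram is a chain of 4 nodes with a fork of two nodes at one end (D_6), so the type is D_6 (the algebra so(12)).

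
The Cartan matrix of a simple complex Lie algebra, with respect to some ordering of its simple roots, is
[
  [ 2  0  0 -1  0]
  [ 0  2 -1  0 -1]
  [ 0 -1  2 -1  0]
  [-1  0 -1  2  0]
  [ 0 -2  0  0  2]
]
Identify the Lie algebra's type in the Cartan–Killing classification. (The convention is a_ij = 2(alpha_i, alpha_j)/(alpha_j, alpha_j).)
C5

The matrix has rank 5 with 2's on the diagonal. Reading the off-diagonal entries as Dynkin edges (a single edge where a_ij = a_ji = -1; a double or triple edge where a_ij * a_ji = 2 or 3), the diagram is a chain of 5 nodes with a double edge at one end; the terminal node there is the unique long simple root (C_5). One simple-root ordering that puts it in standard form is (alpha_1, alpha_4, alpha_3, alpha_2, alpha_5). So the algebra is type C_5, i.e. sp(10).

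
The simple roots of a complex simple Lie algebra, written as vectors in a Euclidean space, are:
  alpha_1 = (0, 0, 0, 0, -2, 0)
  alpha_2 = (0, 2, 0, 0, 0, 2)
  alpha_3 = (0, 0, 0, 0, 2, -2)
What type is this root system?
B3

Compute the Cartan integers a_ij = 2(alpha_i, alpha_j)/(alpha_j, alpha_j); the resulting 3x3 Cartan matrix is
[[2, 0, -1], [0, 2, -1], [-2, -1, 2]].
The roots have two lengths (squared-length ratio 2:1); the short ones are alpha_{1}. The associated Dynkin diagram is a chain of 3 nodes with a double edge at one end; the terminal node there is the unique short simple root (B_3), so the type is B_3 (the algebra so(7)).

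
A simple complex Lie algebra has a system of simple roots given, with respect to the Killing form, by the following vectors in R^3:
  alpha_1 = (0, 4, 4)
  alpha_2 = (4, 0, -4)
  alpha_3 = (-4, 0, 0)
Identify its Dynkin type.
Compute the Cartan integers a_ij = 2(alpha_i, alpha_j)/(alpha_j, alpha_j); the resulting 3x3 Cartan matrix is
[[2, -1, 0], [-1, 2, -2], [0, -1, 2]].
The roots have two lengths (squared-length ratio 2:1); the short ones are alpha_{3}. The associated Dynkin diagram is a chain of 3 nodes with a double edge at one end; the terminal node there is the unique short simple root (B_3), so the type is B_3 (the algebra so(7)).

B_3 (so(7))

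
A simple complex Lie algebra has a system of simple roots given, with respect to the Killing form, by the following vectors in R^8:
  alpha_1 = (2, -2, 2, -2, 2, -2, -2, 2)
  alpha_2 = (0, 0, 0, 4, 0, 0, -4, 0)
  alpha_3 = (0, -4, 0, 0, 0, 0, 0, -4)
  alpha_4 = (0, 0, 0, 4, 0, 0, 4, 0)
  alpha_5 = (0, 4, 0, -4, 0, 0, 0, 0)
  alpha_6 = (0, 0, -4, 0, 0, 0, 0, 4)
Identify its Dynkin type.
E_6

Compute the Cartan integers a_ij = 2(alpha_i, alpha_j)/(alpha_j, alpha_j); the resulting 6x6 Cartan matrix is
[[2, 0, 0, -1, 0, 0], [0, 2, 0, 0, -1, 0], [0, 0, 2, 0, -1, -1], [-1, 0, 0, 2, -1, 0], [0, -1, -1, -1, 2, 0], [0, 0, -1, 0, 0, 2]].
All simple roots have the same length, so the diagram is simply laced. The associated Dynkin diagram is a chain of 5 nodes with one extra node attached to the third node from one end (E_6), so the type is E_6.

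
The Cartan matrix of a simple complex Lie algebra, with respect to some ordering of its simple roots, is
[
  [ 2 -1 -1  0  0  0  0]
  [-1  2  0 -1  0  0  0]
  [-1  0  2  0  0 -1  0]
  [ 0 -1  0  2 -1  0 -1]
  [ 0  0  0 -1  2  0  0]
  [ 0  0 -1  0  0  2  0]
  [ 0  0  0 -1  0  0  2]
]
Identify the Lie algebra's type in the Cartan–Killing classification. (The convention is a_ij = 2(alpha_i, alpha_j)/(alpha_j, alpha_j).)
The matrix has rank 7 with 2's on the diagonal. Reading the off-diagonal entries as Dynkin edges (a single edge where a_ij = a_ji = -1; a double or triple edge where a_ij * a_ji = 2 or 3), the diagram is a chain of 5 nodes with a fork of two nodes at one end (D_7). One simple-root ordering that puts it in standard form is (alpha_6, alpha_3, alpha_1, alpha_2, alpha_4, alpha_7, alpha_5). So the algebra is type D_7, i.e. so(14).

D_7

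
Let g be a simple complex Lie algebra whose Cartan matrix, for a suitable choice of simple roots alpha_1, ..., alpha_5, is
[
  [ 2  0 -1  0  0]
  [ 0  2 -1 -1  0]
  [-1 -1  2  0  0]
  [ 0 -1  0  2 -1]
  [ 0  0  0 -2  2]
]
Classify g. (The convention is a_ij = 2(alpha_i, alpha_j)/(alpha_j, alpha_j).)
The matrix has rank 5 with 2's on the diagonal. Reading the off-diagonal entries as Dynkin edges (a single edge where a_ij = a_ji = -1; a double or triple edge where a_ij * a_ji = 2 or 3), the diagram is a chain of 5 nodes with a double edge at one end; the terminal node there is the unique long simple root (C_5). One simple-root ordering that puts it in standard form is (alpha_1, alpha_3, alpha_2, alpha_4, alpha_5). So the algebra is type C_5, i.e. sp(10).

C_5 (sp(10))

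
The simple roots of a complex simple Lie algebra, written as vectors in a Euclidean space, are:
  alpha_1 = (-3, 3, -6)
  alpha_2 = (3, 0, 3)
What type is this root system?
Compute the Cartan integers a_ij = 2(alpha_i, alpha_j)/(alpha_j, alpha_j); the resulting 2x2 Cartan matrix is
[[2, -3], [-1, 2]].
The roots have two lengths (squared-length ratio 3:1); the short ones are alpha_{2}. The associated Dynkin diagram is two nodes joined by a triple edge (G_2), so the type is G_2.

G_2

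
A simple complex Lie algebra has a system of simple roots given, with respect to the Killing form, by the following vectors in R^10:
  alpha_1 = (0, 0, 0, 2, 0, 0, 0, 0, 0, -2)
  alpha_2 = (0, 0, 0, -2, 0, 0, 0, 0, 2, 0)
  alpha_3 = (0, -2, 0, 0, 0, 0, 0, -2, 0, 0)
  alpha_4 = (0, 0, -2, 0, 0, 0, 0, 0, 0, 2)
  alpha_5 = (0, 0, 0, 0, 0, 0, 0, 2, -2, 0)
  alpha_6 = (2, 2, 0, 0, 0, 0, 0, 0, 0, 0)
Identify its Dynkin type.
Compute the Cartan integers a_ij = 2(alpha_i, alpha_j)/(alpha_j, alpha_j); the resulting 6x6 Cartan matrix is
[[2, -1, 0, -1, 0, 0], [-1, 2, 0, 0, -1, 0], [0, 0, 2, 0, -1, -1], [-1, 0, 0, 2, 0, 0], [0, -1, -1, 0, 2, 0], [0, 0, -1, 0, 0, 2]].
All simple roots have the same length, so the diagram is simply laced. The associated Dynkin diagram is a chain of 6 nodes with single edges (A_6), so the type is A_6 (the algebra sl(7)).

type A_6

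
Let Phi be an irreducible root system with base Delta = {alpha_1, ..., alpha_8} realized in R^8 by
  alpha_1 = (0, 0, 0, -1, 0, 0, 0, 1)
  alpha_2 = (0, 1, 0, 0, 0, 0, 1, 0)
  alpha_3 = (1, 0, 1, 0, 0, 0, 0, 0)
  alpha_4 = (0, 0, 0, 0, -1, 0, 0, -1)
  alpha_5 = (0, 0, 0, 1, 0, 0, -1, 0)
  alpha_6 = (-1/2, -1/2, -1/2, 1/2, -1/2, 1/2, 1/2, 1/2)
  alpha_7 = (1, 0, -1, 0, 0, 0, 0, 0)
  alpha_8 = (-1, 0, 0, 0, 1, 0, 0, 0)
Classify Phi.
Compute the Cartan integers a_ij = 2(alpha_i, alpha_j)/(alpha_j, alpha_j); the resulting 8x8 Cartan matrix is
[[2, 0, 0, -1, -1, 0, 0, 0], [0, 2, 0, 0, -1, 0, 0, 0], [0, 0, 2, 0, 0, -1, 0, -1], [-1, 0, 0, 2, 0, 0, 0, -1], [-1, -1, 0, 0, 2, 0, 0, 0], [0, 0, -1, 0, 0, 2, 0, 0], [0, 0, 0, 0, 0, 0, 2, -1], [0, 0, -1, -1, 0, 0, -1, 2]].
All simple roots have the same length, so the diagram is simply laced. The associated Dynkin diagram is a chain of 7 nodes with one extra node attached to the third node from one end (E_8), so the type is E_8.

type E_8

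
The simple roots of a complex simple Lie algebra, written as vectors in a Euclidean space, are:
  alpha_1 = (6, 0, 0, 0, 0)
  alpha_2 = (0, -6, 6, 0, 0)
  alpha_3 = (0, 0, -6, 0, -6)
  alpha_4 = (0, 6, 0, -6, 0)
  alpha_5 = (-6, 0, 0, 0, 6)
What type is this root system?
Compute the Cartan integers a_ij = 2(alpha_i, alpha_j)/(alpha_j, alpha_j); the resulting 5x5 Cartan matrix is
[[2, 0, 0, 0, -1], [0, 2, -1, -1, 0], [0, -1, 2, 0, -1], [0, -1, 0, 2, 0], [-2, 0, -1, 0, 2]].
The roots have two lengths (squared-length ratio 2:1); the short ones are alpha_{1}. The associated Dynkin diagram is a chain of 5 nodes with a double edge at one end; the terminal node there is the unique short simple root (B_5), so the type is B_5 (the algebra so(11)).

B_5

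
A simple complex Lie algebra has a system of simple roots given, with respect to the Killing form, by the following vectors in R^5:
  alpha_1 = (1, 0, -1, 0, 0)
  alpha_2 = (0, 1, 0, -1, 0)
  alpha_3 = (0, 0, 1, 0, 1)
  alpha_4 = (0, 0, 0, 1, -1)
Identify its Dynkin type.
Compute the Cartan integers a_ij = 2(alpha_i, alpha_j)/(alpha_j, alpha_j); the resulting 4x4 Cartan matrix is
[[2, 0, -1, 0], [0, 2, 0, -1], [-1, 0, 2, -1], [0, -1, -1, 2]].
All simple roots have the same length, so the diagram is simply laced. The associated Dynkin diagram is a chain of 4 nodes with single edges (A_4), so the type is A_4 (the algebra sl(5)).

A_4 (sl(5))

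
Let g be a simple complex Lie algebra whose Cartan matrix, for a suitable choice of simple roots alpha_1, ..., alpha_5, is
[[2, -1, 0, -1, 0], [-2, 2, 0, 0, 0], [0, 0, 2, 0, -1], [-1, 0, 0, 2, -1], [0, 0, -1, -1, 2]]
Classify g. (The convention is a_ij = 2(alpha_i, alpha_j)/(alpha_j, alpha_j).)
The matrix has rank 5 with 2's on the diagonal. Reading the off-diagonal entries as Dynkin edges (a single edge where a_ij = a_ji = -1; a double or triple edge where a_ij * a_ji = 2 or 3), the diagram is a chain of 5 nodes with a double edge at one end; the terminal node there is the unique long simple root (C_5). One simple-root ordering that puts it in standard form is (alpha_3, alpha_5, alpha_4, alpha_1, alpha_2). So the algebra is type C_5, i.e. sp(10).

C_5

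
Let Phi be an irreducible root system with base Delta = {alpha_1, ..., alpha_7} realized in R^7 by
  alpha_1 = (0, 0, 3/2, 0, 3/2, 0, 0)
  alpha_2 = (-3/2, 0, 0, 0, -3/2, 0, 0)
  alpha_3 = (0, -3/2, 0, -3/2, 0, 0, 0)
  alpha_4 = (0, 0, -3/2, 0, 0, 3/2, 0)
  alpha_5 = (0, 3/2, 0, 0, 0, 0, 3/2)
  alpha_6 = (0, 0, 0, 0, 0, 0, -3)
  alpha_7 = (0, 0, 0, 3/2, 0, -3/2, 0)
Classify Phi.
Compute the Cartan integers a_ij = 2(alpha_i, alpha_j)/(alpha_j, alpha_j); the resulting 7x7 Cartan matrix is
[[2, -1, 0, -1, 0, 0, 0], [-1, 2, 0, 0, 0, 0, 0], [0, 0, 2, 0, -1, 0, -1], [-1, 0, 0, 2, 0, 0, -1], [0, 0, -1, 0, 2, -1, 0], [0, 0, 0, 0, -2, 2, 0], [0, 0, -1, -1, 0, 0, 2]].
The roots have two lengths (squared-length ratio 2:1); the short ones are alpha_{1,2,3,4,5,7}. The associated Dynkin diagram is a chain of 7 nodes with a double edge at one end; the terminal node there is the unique long simple root (C_7), so the type is C_7 (the algebra sp(14)).

C7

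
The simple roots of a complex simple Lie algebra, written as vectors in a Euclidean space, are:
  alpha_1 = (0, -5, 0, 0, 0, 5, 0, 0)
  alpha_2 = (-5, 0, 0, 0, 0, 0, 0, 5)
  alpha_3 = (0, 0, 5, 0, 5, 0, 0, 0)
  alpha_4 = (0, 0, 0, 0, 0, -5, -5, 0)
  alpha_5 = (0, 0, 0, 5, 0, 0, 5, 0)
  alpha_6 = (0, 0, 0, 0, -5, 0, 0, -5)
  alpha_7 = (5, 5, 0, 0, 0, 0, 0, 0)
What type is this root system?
A_7 (sl(8))

Compute the Cartan integers a_ij = 2(alpha_i, alpha_j)/(alpha_j, alpha_j); the resulting 7x7 Cartan matrix is
[[2, 0, 0, -1, 0, 0, -1], [0, 2, 0, 0, 0, -1, -1], [0, 0, 2, 0, 0, -1, 0], [-1, 0, 0, 2, -1, 0, 0], [0, 0, 0, -1, 2, 0, 0], [0, -1, -1, 0, 0, 2, 0], [-1, -1, 0, 0, 0, 0, 2]].
All simple roots have the same length, so the diagram is simply laced. The associated Dynkin diagram is a chain of 7 nodes with single edges (A_7), so the type is A_7 (the algebra sl(8)).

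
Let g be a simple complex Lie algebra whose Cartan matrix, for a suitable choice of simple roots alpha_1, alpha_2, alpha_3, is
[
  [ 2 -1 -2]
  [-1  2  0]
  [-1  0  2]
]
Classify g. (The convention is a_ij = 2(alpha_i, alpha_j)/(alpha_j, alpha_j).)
B_3 (so(7))

The matrix has rank 3 with 2's on the diagonal. Reading the off-diagonal entries as Dynkin edges (a single edge where a_ij = a_ji = -1; a double or triple edge where a_ij * a_ji = 2 or 3), the diagram is a chain of 3 nodes with a double edge at one end; the terminal node there is the unique short simple root (B_3). One simple-root ordering that puts it in standard form is (alpha_2, alpha_1, alpha_3). So the algebra is type B_3, i.e. so(7).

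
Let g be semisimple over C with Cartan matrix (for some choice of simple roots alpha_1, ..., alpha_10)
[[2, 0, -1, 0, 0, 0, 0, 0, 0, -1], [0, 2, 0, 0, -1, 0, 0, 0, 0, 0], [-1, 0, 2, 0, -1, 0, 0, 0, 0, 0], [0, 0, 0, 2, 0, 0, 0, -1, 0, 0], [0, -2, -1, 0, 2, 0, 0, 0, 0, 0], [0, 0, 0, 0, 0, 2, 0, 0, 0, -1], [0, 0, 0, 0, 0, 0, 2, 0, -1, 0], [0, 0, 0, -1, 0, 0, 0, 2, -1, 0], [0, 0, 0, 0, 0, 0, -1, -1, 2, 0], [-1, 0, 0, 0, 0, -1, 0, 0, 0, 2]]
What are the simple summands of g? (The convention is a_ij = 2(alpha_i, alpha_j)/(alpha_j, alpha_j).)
The diagram associated to this matrix has two connected components: the simple roots {alpha_4, alpha_7, alpha_8, alpha_9} form a chain of 4 nodes with single edges (A_4), and {alpha_1, alpha_2, alpha_3, alpha_5, alpha_6, alpha_10} form a chain of 6 nodes with a double edge at one end; the terminal node there is the unique short simple root (B_6). A semisimple Lie algebra decomposes uniquely as the direct sum of simple ideals, one per connected component of its Dynkin diagram, so g ≅ A_4 ⊕ B_6 (dimension 24 + 78 = 102).

A4 ⊕ B6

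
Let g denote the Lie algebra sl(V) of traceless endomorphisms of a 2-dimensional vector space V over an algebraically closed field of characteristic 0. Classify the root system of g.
A1

This is sl(2), which has dimension 2^2 - 1 = 3 and rank 2 - 1 = 1 (a Cartan subalgebra is the diagonal traceless matrices). In the classification of classical Lie algebras, the special linear algebra sl(n+1) has type A_n; here n = 1, so the Dynkin diagram is a chain of 1 nodes with single edges (A_1). Hence the type is A_1.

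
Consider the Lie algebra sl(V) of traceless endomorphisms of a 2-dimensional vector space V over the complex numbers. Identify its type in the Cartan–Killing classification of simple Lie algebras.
This is sl(2), which has dimension 2^2 - 1 = 3 and rank 2 - 1 = 1 (a Cartan subalgebra is the diagonal traceless matrices). In the classification of classical Lie algebras, the special linear algebra sl(n+1) has type A_n; here n = 1, so the Dynkin diagram is a chain of 1 nodes with single edges (A_1). Hence the type is A_1.

A_1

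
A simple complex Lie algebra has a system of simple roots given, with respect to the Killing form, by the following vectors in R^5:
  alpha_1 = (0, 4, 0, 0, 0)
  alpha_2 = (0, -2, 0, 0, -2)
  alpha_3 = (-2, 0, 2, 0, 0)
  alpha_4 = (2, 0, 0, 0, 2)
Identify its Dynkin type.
Compute the Cartan integers a_ij = 2(alpha_i, alpha_j)/(alpha_j, alpha_j); the resulting 4x4 Cartan matrix is
[[2, -2, 0, 0], [-1, 2, 0, -1], [0, 0, 2, -1], [0, -1, -1, 2]].
The roots have two lengths (squared-length ratio 2:1); the short ones are alpha_{2,3,4}. The associated Dynkin diagram is a chain of 4 nodes with a double edge at one end; the terminal node there is the unique long simple root (C_4), so the type is C_4 (the algebra sp(8)).

C_4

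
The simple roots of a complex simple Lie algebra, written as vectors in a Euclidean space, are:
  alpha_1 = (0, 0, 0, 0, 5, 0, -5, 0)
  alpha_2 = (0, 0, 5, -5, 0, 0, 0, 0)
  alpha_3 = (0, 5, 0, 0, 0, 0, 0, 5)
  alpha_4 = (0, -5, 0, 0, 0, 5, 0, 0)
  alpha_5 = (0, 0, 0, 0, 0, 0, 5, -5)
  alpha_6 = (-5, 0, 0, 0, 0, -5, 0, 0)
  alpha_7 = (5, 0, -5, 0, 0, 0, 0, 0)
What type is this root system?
Compute the Cartan integers a_ij = 2(alpha_i, alpha_j)/(alpha_j, alpha_j); the resulting 7x7 Cartan matrix is
[[2, 0, 0, 0, -1, 0, 0], [0, 2, 0, 0, 0, 0, -1], [0, 0, 2, -1, -1, 0, 0], [0, 0, -1, 2, 0, -1, 0], [-1, 0, -1, 0, 2, 0, 0], [0, 0, 0, -1, 0, 2, -1], [0, -1, 0, 0, 0, -1, 2]].
All simple roots have the same length, so the diagram is simply laced. The associated Dynkin diagram is a chain of 7 nodes with single edges (A_7), so the type is A_7 (the algebra sl(8)).

A_7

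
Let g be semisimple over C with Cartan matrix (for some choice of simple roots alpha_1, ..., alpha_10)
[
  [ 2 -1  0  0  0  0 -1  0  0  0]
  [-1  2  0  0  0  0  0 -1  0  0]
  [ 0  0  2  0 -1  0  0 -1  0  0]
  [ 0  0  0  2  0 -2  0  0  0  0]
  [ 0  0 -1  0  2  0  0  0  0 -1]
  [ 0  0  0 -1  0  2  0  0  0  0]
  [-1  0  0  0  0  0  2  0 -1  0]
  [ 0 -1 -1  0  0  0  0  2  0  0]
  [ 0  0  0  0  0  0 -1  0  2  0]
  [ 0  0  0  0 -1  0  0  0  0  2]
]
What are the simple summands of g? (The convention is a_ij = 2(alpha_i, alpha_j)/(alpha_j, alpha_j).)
The diagram associated to this matrix has two connected components: the simple roots {alpha_1, alpha_2, alpha_3, alpha_5, alpha_7, alpha_8, alpha_9, alpha_10} form a chain of 8 nodes with single edges (A_8), and {alpha_4, alpha_6} form a chain of 2 nodes with a double edge at one end; the terminal node there is the unique short simple root (B_2). A semisimple Lie algebra decomposes uniquely as the direct sum of simple ideals, one per connected component of its Dynkin diagram, so g ≅ A_8 ⊕ B_2 (dimension 80 + 10 = 90).

type A_8 + type B_2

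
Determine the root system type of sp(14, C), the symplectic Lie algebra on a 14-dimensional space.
type C_7

This is sp(14), which has dimension 14(14+1)/2 = 105 and rank 14/2 = 7. In the classification of classical Lie algebras, the symplectic algebra sp(2n) has type C_n; here n = 7, so the Dynkin diagram is a chain of 7 nodes with a double edge at one end; the terminal node there is the unique long simple root (C_7). Hence the type is C_7.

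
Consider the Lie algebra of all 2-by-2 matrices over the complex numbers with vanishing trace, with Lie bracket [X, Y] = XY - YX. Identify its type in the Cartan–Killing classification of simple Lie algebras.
A1

This is sl(2), which has dimension 2^2 - 1 = 3 and rank 2 - 1 = 1 (a Cartan subalgebra is the diagonal traceless matrices). In the classification of classical Lie algebras, the special linear algebra sl(n+1) has type A_n; here n = 1, so the Dynkin diagram is a chain of 1 nodes with single edges (A_1). Hence the type is A_1.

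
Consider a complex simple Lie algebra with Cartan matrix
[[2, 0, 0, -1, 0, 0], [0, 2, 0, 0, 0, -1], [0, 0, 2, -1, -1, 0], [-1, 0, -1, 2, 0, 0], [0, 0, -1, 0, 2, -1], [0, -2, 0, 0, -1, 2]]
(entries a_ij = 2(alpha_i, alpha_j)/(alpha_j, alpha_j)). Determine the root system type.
type B_6

The matrix has rank 6 with 2's on the diagonal. Reading the off-diagonal entries as Dynkin edges (a single edge where a_ij = a_ji = -1; a double or triple edge where a_ij * a_ji = 2 or 3), the diagram is a chain of 6 nodes with a double edge at one end; the terminal node there is the unique short simple root (B_6). One simple-root ordering that puts it in standard form is (alpha_1, alpha_4, alpha_3, alpha_5, alpha_6, alpha_2). So the algebra is type B_6, i.e. so(13).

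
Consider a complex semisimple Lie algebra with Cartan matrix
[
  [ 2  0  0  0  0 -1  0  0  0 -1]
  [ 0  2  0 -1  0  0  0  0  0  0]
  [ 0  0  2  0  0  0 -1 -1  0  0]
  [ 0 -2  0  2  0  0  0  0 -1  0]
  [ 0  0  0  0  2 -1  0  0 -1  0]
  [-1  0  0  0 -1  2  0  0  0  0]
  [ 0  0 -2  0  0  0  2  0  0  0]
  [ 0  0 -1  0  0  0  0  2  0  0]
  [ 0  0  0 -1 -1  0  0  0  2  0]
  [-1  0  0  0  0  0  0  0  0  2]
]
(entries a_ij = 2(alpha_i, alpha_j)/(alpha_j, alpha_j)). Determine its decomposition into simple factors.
The diagram associated to this matrix has two connected components: the simple roots {alpha_1, alpha_2, alpha_4, alpha_5, alpha_6, alpha_9, alpha_10} form a chain of 7 nodes with a double edge at one end; the terminal node there is the unique short simple root (B_7), and {alpha_3, alpha_7, alpha_8} form a chain of 3 nodes with a double edge at one end; the terminal node there is the unique long simple root (C_3). A semisimple Lie algebra decomposes uniquely as the direct sum of simple ideals, one per connected component of its Dynkin diagram, so g ≅ B_7 ⊕ C_3 (dimension 105 + 21 = 126).

B_7 (so(15)) + C_3 (sp(6))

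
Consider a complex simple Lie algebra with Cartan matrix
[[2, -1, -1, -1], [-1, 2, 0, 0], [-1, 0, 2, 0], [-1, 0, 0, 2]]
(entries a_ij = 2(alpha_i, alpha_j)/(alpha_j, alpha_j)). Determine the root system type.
The matrix has rank 4 with 2's on the diagonal. Reading the off-diagonal entries as Dynkin edges (a single edge where a_ij = a_ji = -1; a double or triple edge where a_ij * a_ji = 2 or 3), the diagram is a chain of 2 nodes with a fork of two nodes at one end (D_4). One simple-root ordering that puts it in standard form is (alpha_4, alpha_1, alpha_3, alpha_2). So the algebra is type D_4, i.e. so(8).

type D_4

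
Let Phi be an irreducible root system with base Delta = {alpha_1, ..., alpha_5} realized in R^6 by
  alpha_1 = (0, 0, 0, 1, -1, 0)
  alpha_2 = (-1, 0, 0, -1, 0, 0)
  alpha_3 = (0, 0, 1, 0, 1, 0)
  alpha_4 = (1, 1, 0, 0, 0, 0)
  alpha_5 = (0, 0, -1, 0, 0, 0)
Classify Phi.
Compute the Cartan integers a_ij = 2(alpha_i, alpha_j)/(alpha_j, alpha_j); the resulting 5x5 Cartan matrix is
[[2, -1, -1, 0, 0], [-1, 2, 0, -1, 0], [-1, 0, 2, 0, -2], [0, -1, 0, 2, 0], [0, 0, -1, 0, 2]].
The roots have two lengths (squared-length ratio 2:1); the short ones are alpha_{5}. The associated Dynkin diagram is a chain of 5 nodes with a double edge at one end; the terminal node there is the unique short simple root (B_5), so the type is B_5 (the algebra so(11)).

B5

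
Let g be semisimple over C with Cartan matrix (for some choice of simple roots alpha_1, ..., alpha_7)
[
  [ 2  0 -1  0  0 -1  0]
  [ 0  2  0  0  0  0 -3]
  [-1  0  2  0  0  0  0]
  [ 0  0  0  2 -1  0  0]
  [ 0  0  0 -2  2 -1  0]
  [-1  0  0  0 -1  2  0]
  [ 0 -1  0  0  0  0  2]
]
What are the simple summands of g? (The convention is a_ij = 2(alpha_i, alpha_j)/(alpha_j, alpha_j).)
The diagram associated to this matrix has two connected components: the simple roots {alpha_1, alpha_3, alpha_4, alpha_5, alpha_6} form a chain of 5 nodes with a double edge at one end; the terminal node there is the unique short simple root (B_5), and {alpha_2, alpha_7} form two nodes joined by a triple edge (G_2). A semisimple Lie algebra decomposes uniquely as the direct sum of simple ideals, one per connected component of its Dynkin diagram, so g ≅ B_5 ⊕ G_2 (dimension 55 + 14 = 69).

B5 ⊕ G2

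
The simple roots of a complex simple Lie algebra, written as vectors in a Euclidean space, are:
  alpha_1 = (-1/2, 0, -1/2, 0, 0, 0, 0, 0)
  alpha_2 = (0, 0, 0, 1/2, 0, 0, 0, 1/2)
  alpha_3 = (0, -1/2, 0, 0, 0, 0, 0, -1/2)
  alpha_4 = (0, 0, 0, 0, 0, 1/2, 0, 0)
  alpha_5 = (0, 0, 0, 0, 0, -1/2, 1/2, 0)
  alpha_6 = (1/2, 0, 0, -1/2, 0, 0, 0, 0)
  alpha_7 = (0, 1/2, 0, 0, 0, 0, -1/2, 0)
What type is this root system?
Compute the Cartan integers a_ij = 2(alpha_i, alpha_j)/(alpha_j, alpha_j); the resulting 7x7 Cartan matrix is
[[2, 0, 0, 0, 0, -1, 0], [0, 2, -1, 0, 0, -1, 0], [0, -1, 2, 0, 0, 0, -1], [0, 0, 0, 2, -1, 0, 0], [0, 0, 0, -2, 2, 0, -1], [-1, -1, 0, 0, 0, 2, 0], [0, 0, -1, 0, -1, 0, 2]].
The roots have two lengths (squared-length ratio 2:1); the short ones are alpha_{4}. The associated Dynkin diagram is a chain of 7 nodes with a double edge at one end; the terminal node there is the unique short simple root (B_7), so the type is B_7 (the algebra so(15)).

type B_7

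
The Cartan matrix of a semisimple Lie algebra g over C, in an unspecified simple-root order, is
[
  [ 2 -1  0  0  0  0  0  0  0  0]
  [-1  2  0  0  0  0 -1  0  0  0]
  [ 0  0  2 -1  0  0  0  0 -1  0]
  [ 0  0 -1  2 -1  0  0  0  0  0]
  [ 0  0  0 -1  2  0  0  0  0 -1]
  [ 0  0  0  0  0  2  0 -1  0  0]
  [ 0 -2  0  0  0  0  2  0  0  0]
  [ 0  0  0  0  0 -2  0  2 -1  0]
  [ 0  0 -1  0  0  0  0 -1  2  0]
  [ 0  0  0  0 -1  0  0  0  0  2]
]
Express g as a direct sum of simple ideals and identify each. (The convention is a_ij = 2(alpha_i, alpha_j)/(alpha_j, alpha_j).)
The diagram associated to this matrix has two connected components: the simple roots {alpha_3, alpha_4, alpha_5, alpha_6, alpha_8, alpha_9, alpha_10} form a chain of 7 nodes with a double edge at one end; the terminal node there is the unique short simple root (B_7), and {alpha_1, alpha_2, alpha_7} form a chain of 3 nodes with a double edge at one end; the terminal node there is the unique long simple root (C_3). A semisimple Lie algebra decomposes uniquely as the direct sum of simple ideals, one per connected component of its Dynkin diagram, so g ≅ B_7 ⊕ C_3 (dimension 105 + 21 = 126).

B_7 + C_3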